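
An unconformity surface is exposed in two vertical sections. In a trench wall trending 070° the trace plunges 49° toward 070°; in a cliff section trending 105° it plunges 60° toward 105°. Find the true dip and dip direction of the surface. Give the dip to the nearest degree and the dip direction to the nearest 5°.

true dip 61°, dip direction 120°

Each apparent-dip line lies in the plane. As unit vectors (x east, y north, z up), v₁ plunges 49°→070° and v₂ plunges 60°→105°.
The plane normal is n = v₁ × v₂ ∝ (0.292, -0.169, 0.188).
Dip δ = arctan(|n_h|/n_z) = arctan(0.338/0.188) = 60.9°.
The horizontal component of n points toward azimuth atan2(n_x, n_y) = 120°, the dip direction.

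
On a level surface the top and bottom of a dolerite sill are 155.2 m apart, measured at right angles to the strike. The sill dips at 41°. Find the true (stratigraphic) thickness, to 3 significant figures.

True thickness t = w · sin(dip) = 155.2 × sin 41°
t = 155.2 × 0.6561 = 101.820 m

102 m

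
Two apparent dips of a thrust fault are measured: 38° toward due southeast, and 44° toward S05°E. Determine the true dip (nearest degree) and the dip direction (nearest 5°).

true dip 44°, dip direction 170°

Each apparent-dip line lies in the plane. As unit vectors (x east, y north, z up), v₁ plunges 38°→due southeast and v₂ plunges 44°→S05°E.
The plane normal is n = v₁ × v₂ ∝ (0.054, -0.348, 0.364).
Dip δ = arctan(|n_h|/n_z) = arctan(0.353/0.364) = 44.1°.
Dip direction = atan2(0.054, -0.348) = 171° (azimuth of n's horizontal projection).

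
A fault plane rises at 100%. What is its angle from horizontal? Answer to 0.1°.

tan θ = 100/100 = 1.0000
θ = arctan(1.0000) = 45.00°

45.0°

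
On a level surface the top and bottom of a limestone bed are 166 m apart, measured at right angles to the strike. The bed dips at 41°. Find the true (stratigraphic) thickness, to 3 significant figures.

True thickness t = w · sin(dip) = 166 × sin 41°
t = 166 × 0.6561 = 108.906 m

109 m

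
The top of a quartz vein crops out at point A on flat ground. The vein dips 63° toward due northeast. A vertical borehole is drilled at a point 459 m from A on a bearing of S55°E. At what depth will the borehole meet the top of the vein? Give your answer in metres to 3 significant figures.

156 m

The hole lies 80° from the dip direction, so the down-dip offset is 459 × cos 80° = 79.70 m.
Depth = down-dip offset × tan(dip) = 79.70 × tan 63° = 79.70 × 1.9626
Depth = 156.43 m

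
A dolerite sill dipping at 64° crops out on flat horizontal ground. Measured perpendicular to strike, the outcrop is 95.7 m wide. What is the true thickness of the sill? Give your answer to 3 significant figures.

86.0 m

True thickness t = w · sin(dip) = 95.7 × sin 64°
t = 95.7 × 0.8988 = 86.015 m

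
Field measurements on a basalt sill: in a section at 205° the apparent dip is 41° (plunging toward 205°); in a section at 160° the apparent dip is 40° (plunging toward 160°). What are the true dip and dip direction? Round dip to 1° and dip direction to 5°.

Each apparent-dip line lies in the plane. As unit vectors (x east, y north, z up), v₁ plunges 41°→205° and v₂ plunges 40°→160°.
Cross product v₁ × v₂ gives the pole to the plane: n ∝ (-0.033, -0.377, 0.409).
tan δ = √(n_x²+n_y²)/n_z = 0.378/0.409, so δ = 42.8°.
Dip direction = atan2(-0.033, -0.377) = 185° (azimuth of n's horizontal projection).

true dip 43°, dip direction 185°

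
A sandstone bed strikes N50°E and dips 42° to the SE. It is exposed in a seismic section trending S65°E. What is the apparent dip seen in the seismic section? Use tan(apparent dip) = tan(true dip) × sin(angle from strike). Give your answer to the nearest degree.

39°

Angle between strike (N50°E) and section (S65°E): β = 65°.
tan(apparent dip) = tan 42° · sin 65° = 0.8160
apparent dip = arctan 0.8160 = 39.22°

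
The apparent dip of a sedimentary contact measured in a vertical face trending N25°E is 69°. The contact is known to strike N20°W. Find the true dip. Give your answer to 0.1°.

The section is 45° from the strike.
tan(true dip) = tan 69° / sin 45° = 3.6842
true dip = arctan 3.6842 = 74.81°

74.8°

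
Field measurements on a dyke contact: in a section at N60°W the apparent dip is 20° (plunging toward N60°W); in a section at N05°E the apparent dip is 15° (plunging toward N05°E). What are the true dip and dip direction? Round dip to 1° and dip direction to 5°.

true dip 21°, dip direction 320°

Each apparent-dip line lies in the plane. As unit vectors (x east, y north, z up), v₁ plunges 20°→N60°W and v₂ plunges 15°→N05°E.
The plane normal is n = v₁ × v₂ ∝ (-0.208, 0.239, 0.823).
Dip δ = arctan(|n_h|/n_z) = arctan(0.317/0.823) = 21.1°.
The horizontal component of n points toward azimuth atan2(n_x, n_y) = 319°, the dip direction.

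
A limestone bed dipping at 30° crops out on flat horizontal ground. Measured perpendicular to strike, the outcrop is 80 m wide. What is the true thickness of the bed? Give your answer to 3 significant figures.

40.0 m

True thickness t = w · sin(dip) = 80 × sin 30°
t = 80 × 0.5000 = 40.000 m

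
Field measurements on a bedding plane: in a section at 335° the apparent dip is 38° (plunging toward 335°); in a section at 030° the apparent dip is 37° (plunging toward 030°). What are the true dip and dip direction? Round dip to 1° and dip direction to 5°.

Represent each trace as a vector plunging at its apparent dip toward its trend (east-north-up frame): v₁ = (-0.333, 0.714, -0.616), v₂ = (0.399, 0.692, -0.602).
n = v₁ × v₂ = (0.004, 0.446, 0.516) (taken with n_z > 0).
tan δ = √(n_x²+n_y²)/n_z = 0.446/0.516, so δ = 40.9°.
Dip direction = azimuth of (n_x, n_y) = atan2(0.004, 0.446) = 1°.

true dip 41°, dip direction 000°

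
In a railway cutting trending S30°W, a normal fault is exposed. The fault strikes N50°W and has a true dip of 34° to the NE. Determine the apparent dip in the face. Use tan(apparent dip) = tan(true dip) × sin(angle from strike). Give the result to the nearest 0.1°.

Angle between strike (N50°W) and section (S30°W): β = 80°.
tan(apparent dip) = tan 34° · sin 80° = 0.6643
apparent dip = arctan 0.6643 = 33.59°

33.6°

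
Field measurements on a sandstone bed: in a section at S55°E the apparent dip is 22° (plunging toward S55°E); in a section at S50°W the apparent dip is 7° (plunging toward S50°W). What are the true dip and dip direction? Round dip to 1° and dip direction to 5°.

true dip 25°, dip direction 155°

The two traces are lines in the plane: v₁ = (sin 125°·cos 22°, cos 125°·cos 22°, −sin 22°), v₂ = (sin 230°·cos 7°, cos 230°·cos 7°, −sin 7°).
The plane normal is n = v₁ × v₂ ∝ (0.174, -0.377, 0.889).
Dip δ = arctan(|n_h|/n_z) = arctan(0.416/0.889) = 25.1°.
Dip direction = atan2(0.174, -0.377) = 155° (azimuth of n's horizontal projection).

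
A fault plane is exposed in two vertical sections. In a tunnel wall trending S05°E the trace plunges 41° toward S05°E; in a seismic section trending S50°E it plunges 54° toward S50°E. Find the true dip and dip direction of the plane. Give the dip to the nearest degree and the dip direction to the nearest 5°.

Each apparent-dip line lies in the plane. As unit vectors (x east, y north, z up), v₁ plunges 41°→S05°E and v₂ plunges 54°→S50°E.
Cross product v₁ × v₂ gives the pole to the plane: n ∝ (0.360, -0.242, 0.314).
Dip δ = arctan(|n_h|/n_z) = arctan(0.434/0.314) = 54.2°.
Dip direction = azimuth of (n_x, n_y) = atan2(0.360, -0.242) = 124°.

true dip 54°, dip direction 125°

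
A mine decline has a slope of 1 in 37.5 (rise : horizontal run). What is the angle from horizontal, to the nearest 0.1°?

tan θ = 1/37.5 = 0.0267
θ = arctan(0.0267) = 1.53°

1.5°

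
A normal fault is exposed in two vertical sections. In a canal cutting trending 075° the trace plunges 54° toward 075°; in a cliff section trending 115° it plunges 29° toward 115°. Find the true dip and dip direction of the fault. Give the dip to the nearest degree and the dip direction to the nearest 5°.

true dip 58°, dip direction 045°

Each apparent-dip line lies in the plane. As unit vectors (x east, y north, z up), v₁ plunges 54°→075° and v₂ plunges 29°→115°.
n = v₁ × v₂ = (0.373, 0.366, 0.330) (taken with n_z > 0).
Dip δ = arctan(|n_h|/n_z) = arctan(0.522/0.330) = 57.7°.
Dip direction = azimuth of (n_x, n_y) = atan2(0.373, 0.366) = 46°.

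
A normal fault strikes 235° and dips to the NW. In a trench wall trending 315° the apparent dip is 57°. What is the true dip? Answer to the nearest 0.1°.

β = acute angle between strike 235° and section 315° = 80°.
tan δ = tan α / sin β = tan 57° / sin 80° = 1.5399 / 0.9848 = 1.5636
true dip = arctan 1.5636 = 57.40°

57.4°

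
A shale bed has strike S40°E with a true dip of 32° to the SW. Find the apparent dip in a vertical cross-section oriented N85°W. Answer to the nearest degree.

Angle between strike (S40°E) and section (N85°W): β = 45°.
tan(apparent dip) = tan 32° · sin 45° = 0.4418
apparent dip = arctan 0.4418 = 23.84°

24°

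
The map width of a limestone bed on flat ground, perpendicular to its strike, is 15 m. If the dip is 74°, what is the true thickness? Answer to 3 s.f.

True thickness t = w · sin(dip) = 15 × sin 74°
t = 15 × 0.9613 = 14.419 m

14.4 m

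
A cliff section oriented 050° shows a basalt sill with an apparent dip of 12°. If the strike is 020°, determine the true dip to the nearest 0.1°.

The section is 30° from the strike.
tan δ = tan α / sin β = tan 12° / sin 30° = 0.2126 / 0.5000 = 0.4251
true dip = arctan 0.4251 = 23.03°

23.0°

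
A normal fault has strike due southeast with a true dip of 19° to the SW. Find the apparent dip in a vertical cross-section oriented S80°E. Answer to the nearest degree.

Angle between strike (due southeast) and section (S80°E): β = 35°.
tan α = tan 19° × sin 35° = 0.3443 × 0.5736 = 0.1975
α = arctan(0.1975) = 11.17°

11°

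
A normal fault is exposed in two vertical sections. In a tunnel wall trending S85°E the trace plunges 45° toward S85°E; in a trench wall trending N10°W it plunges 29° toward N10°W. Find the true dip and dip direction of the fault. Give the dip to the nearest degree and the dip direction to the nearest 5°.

Represent each trace as a vector plunging at its apparent dip toward its trend (east-north-up frame): v₁ = (0.704, -0.062, -0.707), v₂ = (-0.152, 0.861, -0.485).
The plane normal is n = v₁ × v₂ ∝ (0.639, 0.449, 0.597).
True dip = arccos(n_z / |n|) = arccos(0.6076) = 52.6°.
Dip direction = atan2(0.639, 0.449) = 55° (azimuth of n's horizontal projection).

true dip 53°, dip direction 055°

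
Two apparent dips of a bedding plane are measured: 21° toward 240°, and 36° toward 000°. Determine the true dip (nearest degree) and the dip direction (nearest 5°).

true dip 48°, dip direction 310°

Each apparent-dip line lies in the plane. As unit vectors (x east, y north, z up), v₁ plunges 21°→240° and v₂ plunges 36°→000°.
The plane normal is n = v₁ × v₂ ∝ (-0.564, 0.475, 0.654).
Dip δ = arctan(|n_h|/n_z) = arctan(0.738/0.654) = 48.4°.
Dip direction = atan2(-0.564, 0.475) = 310° (azimuth of n's horizontal projection).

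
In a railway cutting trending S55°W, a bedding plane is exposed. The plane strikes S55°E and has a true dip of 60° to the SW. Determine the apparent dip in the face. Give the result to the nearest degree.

58°

The strike is S55°E and the section trends S55°W; the acute angle between them is β = 70°.
tan α = tan 60° × sin 70° = 1.7321 × 0.9397 = 1.6276
apparent dip = arctan 1.6276 = 58.43°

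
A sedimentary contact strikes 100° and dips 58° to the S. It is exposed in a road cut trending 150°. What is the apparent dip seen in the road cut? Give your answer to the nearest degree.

Angle between strike (100°) and section (150°): β = 50°.
tan(apparent dip) = tan 58° · sin 50° = 1.2259
α = arctan(1.2259) = 50.80°

51°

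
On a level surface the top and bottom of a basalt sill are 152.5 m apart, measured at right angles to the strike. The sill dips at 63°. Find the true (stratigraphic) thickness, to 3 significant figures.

136 m

True thickness t = w · sin(dip) = 152.5 × sin 63°
t = 152.5 × 0.8910 = 135.878 m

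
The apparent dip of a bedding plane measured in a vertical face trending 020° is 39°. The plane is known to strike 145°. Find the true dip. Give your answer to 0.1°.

44.7°

The section is 55° from the strike.
tan δ = tan α / sin β = tan 39° / sin 55° = 0.8098 / 0.8192 = 0.9886
true dip = arctan 0.9886 = 44.67°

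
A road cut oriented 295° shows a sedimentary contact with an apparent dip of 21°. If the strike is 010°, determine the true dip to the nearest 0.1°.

β = acute angle between strike 010° and section 295° = 75°.
tan(true dip) = tan 21° / sin 75° = 0.3974
true dip = arctan 0.3974 = 21.67°

21.7°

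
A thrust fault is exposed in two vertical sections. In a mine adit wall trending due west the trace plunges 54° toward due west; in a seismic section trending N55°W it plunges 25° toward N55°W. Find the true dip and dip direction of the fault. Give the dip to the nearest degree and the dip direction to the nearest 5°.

The two traces are lines in the plane: v₁ = (sin 270°·cos 54°, cos 270°·cos 54°, −sin 54°), v₂ = (sin 305°·cos 25°, cos 305°·cos 25°, −sin 25°).
The plane normal is n = v₁ × v₂ ∝ (-0.421, -0.352, 0.306).
tan δ = √(n_x²+n_y²)/n_z = 0.549/0.306, so δ = 60.9°.
Dip direction = azimuth of (n_x, n_y) = atan2(-0.421, -0.352) = 230°.

true dip 61°, dip direction 230°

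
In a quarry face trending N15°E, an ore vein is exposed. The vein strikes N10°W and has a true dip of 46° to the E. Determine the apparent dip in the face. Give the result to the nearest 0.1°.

23.6°

The strike is N10°W and the section trends N15°E; the acute angle between them is β = 25°.
tan α = tan 46° × sin 25° = 1.0355 × 0.4226 = 0.4376
α = arctan(0.4376) = 23.64°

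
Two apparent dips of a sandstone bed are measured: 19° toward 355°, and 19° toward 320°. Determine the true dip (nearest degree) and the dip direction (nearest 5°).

Represent each trace as a vector plunging at its apparent dip toward its trend (east-north-up frame): v₁ = (-0.082, 0.942, -0.326), v₂ = (-0.608, 0.724, -0.326).
Cross product v₁ × v₂ gives the pole to the plane: n ∝ (-0.071, 0.171, 0.513).
Dip δ = arctan(|n_h|/n_z) = arctan(0.185/0.513) = 19.9°.
The horizontal component of n points toward azimuth atan2(n_x, n_y) = 338°, the dip direction.

true dip 20°, dip direction 340°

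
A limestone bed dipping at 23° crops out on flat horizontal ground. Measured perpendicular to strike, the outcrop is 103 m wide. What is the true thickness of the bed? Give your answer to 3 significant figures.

True thickness t = w · sin(dip) = 103 × sin 23°
t = 103 × 0.3907 = 40.245 m

40.2 m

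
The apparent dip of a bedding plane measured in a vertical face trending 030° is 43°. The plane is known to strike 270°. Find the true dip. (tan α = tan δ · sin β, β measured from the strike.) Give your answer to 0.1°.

β = acute angle between strike 270° and section 030° = 60°.
tan(true dip) = tan 43° / sin 60° = 1.0768
δ = arctan(1.0768) = 47.12°

47.1°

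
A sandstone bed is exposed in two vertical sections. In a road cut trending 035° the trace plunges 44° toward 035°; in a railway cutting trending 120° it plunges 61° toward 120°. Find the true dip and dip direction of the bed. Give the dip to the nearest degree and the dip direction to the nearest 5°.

Represent each trace as a vector plunging at its apparent dip toward its trend (east-north-up frame): v₁ = (0.413, 0.589, -0.695), v₂ = (0.420, -0.242, -0.875).
n = v₁ × v₂ = (0.684, -0.069, 0.347) (taken with n_z > 0).
Dip δ = arctan(|n_h|/n_z) = arctan(0.687/0.347) = 63.2°.
The horizontal component of n points toward azimuth atan2(n_x, n_y) = 96°, the dip direction.

true dip 63°, dip direction 095°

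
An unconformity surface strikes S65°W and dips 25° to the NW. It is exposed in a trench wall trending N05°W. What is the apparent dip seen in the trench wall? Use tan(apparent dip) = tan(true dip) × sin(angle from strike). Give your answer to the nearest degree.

The section lies 70° from the strike.
tan α = tan 25° × sin 70° = 0.4663 × 0.9397 = 0.4382
α = arctan(0.4382) = 23.66°

24°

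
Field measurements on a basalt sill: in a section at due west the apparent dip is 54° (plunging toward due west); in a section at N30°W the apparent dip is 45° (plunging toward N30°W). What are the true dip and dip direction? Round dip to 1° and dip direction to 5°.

Represent each trace as a vector plunging at its apparent dip toward its trend (east-north-up frame): v₁ = (-0.588, -0.000, -0.809), v₂ = (-0.354, 0.612, -0.707).
The plane normal is n = v₁ × v₂ ∝ (-0.495, 0.130, 0.360).
True dip = arccos(n_z / |n|) = arccos(0.5750) = 54.9°.
Dip direction = azimuth of (n_x, n_y) = atan2(-0.495, 0.130) = 285°.

true dip 55°, dip direction 285°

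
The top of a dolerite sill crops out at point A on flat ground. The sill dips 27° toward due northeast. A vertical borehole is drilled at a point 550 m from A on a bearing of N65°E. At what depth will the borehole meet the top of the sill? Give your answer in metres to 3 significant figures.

The hole lies 20° from the dip direction, so the down-dip offset is 550 × cos 20° = 516.83 m.
Depth = down-dip offset × tan(dip) = 516.83 × tan 27° = 516.83 × 0.5095
Depth = 263.34 m

263 m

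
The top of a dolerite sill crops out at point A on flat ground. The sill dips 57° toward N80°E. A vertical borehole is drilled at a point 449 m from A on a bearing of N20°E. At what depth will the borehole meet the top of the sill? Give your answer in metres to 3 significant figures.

The hole lies 60° from the dip direction, so the down-dip offset is 449 × cos 60° = 224.50 m.
Depth = down-dip offset × tan(dip) = 224.50 × tan 57° = 224.50 × 1.5399
Depth = 345.70 m

346 m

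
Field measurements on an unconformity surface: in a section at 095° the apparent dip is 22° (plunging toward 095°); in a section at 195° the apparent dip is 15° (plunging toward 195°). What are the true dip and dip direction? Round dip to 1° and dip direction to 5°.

Each apparent-dip line lies in the plane. As unit vectors (x east, y north, z up), v₁ plunges 22°→095° and v₂ plunges 15°→195°.
Cross product v₁ × v₂ gives the pole to the plane: n ∝ (0.329, -0.333, 0.882).
True dip = arccos(n_z / |n|) = arccos(0.8835) = 27.9°.
The horizontal component of n points toward azimuth atan2(n_x, n_y) = 135°, the dip direction.

true dip 28°, dip direction 135°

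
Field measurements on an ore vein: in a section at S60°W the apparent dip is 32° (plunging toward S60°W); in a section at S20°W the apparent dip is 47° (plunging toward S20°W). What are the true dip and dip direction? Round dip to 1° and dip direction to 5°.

Each apparent-dip line lies in the plane. As unit vectors (x east, y north, z up), v₁ plunges 32°→S60°W and v₂ plunges 47°→S20°W.
n = v₁ × v₂ = (-0.029, -0.414, 0.372) (taken with n_z > 0).
True dip = arccos(n_z / |n|) = arccos(0.6676) = 48.1°.
Dip direction = azimuth of (n_x, n_y) = atan2(-0.029, -0.414) = 184°.

true dip 48°, dip direction 185°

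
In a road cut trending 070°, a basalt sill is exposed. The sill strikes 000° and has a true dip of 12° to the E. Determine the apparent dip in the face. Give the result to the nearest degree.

11°

Angle between strike (000°) and section (070°): β = 70°.
tan(apparent dip) = tan 12° · sin 70° = 0.1997
apparent dip = arctan 0.1997 = 11.30°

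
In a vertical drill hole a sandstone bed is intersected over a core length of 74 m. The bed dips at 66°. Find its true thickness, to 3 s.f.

True thickness t = h · cos(dip) = 74 × cos 66°
t = 74 × 0.4067 = 30.099 m

30.1 m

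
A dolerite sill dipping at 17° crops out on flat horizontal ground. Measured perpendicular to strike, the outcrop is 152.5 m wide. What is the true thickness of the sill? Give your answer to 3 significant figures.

True thickness t = w · sin(dip) = 152.5 × sin 17°
t = 152.5 × 0.2924 = 44.587 m

44.6 m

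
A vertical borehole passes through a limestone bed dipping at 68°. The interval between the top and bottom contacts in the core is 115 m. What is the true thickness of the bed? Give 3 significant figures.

43.1 m

True thickness t = h · cos(dip) = 115 × cos 68°
t = 115 × 0.3746 = 43.080 m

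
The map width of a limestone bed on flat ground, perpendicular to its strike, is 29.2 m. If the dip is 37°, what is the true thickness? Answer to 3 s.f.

True thickness t = w · sin(dip) = 29.2 × sin 37°
t = 29.2 × 0.6018 = 17.573 m

17.6 m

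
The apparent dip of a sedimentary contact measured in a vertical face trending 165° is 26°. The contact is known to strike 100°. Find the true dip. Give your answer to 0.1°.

28.3°

β = acute angle between strike 100° and section 165° = 65°.
tan δ = tan α / sin β = tan 26° / sin 65° = 0.4877 / 0.9063 = 0.5382
δ = arctan(0.5382) = 28.29°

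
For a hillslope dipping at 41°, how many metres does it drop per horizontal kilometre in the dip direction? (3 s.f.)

869 m

drop per km = 1000 × tan 41° = 1000 × 0.8693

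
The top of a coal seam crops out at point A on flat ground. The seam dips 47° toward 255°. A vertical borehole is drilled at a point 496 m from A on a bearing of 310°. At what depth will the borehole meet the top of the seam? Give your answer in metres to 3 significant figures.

305 m

The hole lies 55° from the dip direction, so the down-dip offset is 496 × cos 55° = 284.49 m.
Depth = down-dip offset × tan(dip) = 284.49 × tan 47° = 284.49 × 1.0724
Depth = 305.08 m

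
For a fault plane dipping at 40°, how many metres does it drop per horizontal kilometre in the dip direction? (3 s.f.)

839 m

drop per km = 1000 × tan 40° = 1000 × 0.8391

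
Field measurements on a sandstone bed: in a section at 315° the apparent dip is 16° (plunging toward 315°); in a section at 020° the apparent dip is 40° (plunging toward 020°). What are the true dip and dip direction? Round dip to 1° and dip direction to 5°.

true dip 40°, dip direction 025°

Each apparent-dip line lies in the plane. As unit vectors (x east, y north, z up), v₁ plunges 16°→315° and v₂ plunges 40°→020°.
Cross product v₁ × v₂ gives the pole to the plane: n ∝ (0.238, 0.509, 0.667).
tan δ = √(n_x²+n_y²)/n_z = 0.562/0.667, so δ = 40.1°.
Dip direction = azimuth of (n_x, n_y) = atan2(0.238, 0.509) = 25°.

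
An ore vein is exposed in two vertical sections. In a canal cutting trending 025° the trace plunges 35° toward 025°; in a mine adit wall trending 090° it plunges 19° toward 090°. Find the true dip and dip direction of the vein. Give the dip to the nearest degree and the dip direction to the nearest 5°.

true dip 35°, dip direction 030°

The two traces are lines in the plane: v₁ = (sin 25°·cos 35°, cos 25°·cos 35°, −sin 35°), v₂ = (sin 90°·cos 19°, cos 90°·cos 19°, −sin 19°).
The plane normal is n = v₁ × v₂ ∝ (0.242, 0.430, 0.702).
Dip δ = arctan(|n_h|/n_z) = arctan(0.493/0.702) = 35.1°.
The horizontal component of n points toward azimuth atan2(n_x, n_y) = 29°, the dip direction.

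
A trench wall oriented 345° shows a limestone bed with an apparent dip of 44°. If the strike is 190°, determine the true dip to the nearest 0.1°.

66.4°

β = acute angle between strike 190° and section 345° = 25°.
tan(true dip) = tan 44° / sin 25° = 2.2850
true dip = arctan 2.2850 = 66.36°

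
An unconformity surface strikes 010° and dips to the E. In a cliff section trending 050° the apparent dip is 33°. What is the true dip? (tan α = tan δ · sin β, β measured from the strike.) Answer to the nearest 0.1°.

45.3°

β = acute angle between strike 010° and section 050° = 40°.
tan δ = tan α / sin β = tan 33° / sin 40° = 0.6494 / 0.6428 = 1.0103
true dip = arctan 1.0103 = 45.29°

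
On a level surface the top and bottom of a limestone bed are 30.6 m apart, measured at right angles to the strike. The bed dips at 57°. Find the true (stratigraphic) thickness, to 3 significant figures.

25.7 m

True thickness t = w · sin(dip) = 30.6 × sin 57°
t = 30.6 × 0.8387 = 25.663 m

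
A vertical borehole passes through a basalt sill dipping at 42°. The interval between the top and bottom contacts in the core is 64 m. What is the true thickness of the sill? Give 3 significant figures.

True thickness t = h · cos(dip) = 64 × cos 42°
t = 64 × 0.7431 = 47.561 m

47.6 m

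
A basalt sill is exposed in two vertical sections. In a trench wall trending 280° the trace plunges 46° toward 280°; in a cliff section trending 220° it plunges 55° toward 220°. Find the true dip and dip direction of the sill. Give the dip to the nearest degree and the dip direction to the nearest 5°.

The two traces are lines in the plane: v₁ = (sin 280°·cos 46°, cos 280°·cos 46°, −sin 46°), v₂ = (sin 220°·cos 55°, cos 220°·cos 55°, −sin 55°).
Cross product v₁ × v₂ gives the pole to the plane: n ∝ (-0.415, -0.295, 0.345).
Dip δ = arctan(|n_h|/n_z) = arctan(0.509/0.345) = 55.9°.
Dip direction = atan2(-0.415, -0.295) = 235° (azimuth of n's horizontal projection).

true dip 56°, dip direction 235°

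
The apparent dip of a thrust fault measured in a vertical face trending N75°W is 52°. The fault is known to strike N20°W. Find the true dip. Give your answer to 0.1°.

57.4°

β = acute angle between strike N20°W and section N75°W = 55°.
tan δ = tan α / sin β = tan 52° / sin 55° = 1.2799 / 0.8192 = 1.5625
true dip = arctan 1.5625 = 57.38°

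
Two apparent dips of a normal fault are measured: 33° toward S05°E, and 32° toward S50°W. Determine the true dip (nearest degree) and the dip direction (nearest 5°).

true dip 36°, dip direction 200°

Each apparent-dip line lies in the plane. As unit vectors (x east, y north, z up), v₁ plunges 33°→S05°E and v₂ plunges 32°→S50°W.
n = v₁ × v₂ = (-0.146, -0.393, 0.583) (taken with n_z > 0).
tan δ = √(n_x²+n_y²)/n_z = 0.419/0.583, so δ = 35.7°.
The horizontal component of n points toward azimuth atan2(n_x, n_y) = 200°, the dip direction.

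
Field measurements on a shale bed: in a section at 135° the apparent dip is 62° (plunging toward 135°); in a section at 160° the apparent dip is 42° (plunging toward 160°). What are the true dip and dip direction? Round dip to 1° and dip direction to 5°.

true dip 70°, dip direction 090°

Represent each trace as a vector plunging at its apparent dip toward its trend (east-north-up frame): v₁ = (0.332, -0.332, -0.883), v₂ = (0.254, -0.698, -0.669).
Cross product v₁ × v₂ gives the pole to the plane: n ∝ (0.394, 0.002, 0.147).
Dip δ = arctan(|n_h|/n_z) = arctan(0.394/0.147) = 69.5°.
The horizontal component of n points toward azimuth atan2(n_x, n_y) = 90°, the dip direction.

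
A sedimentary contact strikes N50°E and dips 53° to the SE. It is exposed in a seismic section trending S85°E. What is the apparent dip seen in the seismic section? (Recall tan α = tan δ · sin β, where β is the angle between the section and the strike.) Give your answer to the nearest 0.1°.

Angle between strike (N50°E) and section (S85°E): β = 45°.
tan(apparent dip) = tan 53° · sin 45° = 0.9384
apparent dip = arctan 0.9384 = 43.18°

43.2°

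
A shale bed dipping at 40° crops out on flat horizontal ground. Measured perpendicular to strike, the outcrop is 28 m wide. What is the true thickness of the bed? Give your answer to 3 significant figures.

18.0 m

True thickness t = w · sin(dip) = 28 × sin 40°
t = 28 × 0.6428 = 17.998 m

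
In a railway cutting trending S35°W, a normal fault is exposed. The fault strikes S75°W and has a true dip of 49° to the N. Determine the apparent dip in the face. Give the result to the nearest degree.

Angle between strike (S75°W) and section (S35°W): β = 40°.
tan α = tan 49° × sin 40° = 1.1504 × 0.6428 = 0.7394
α = arctan(0.7394) = 36.48°

36°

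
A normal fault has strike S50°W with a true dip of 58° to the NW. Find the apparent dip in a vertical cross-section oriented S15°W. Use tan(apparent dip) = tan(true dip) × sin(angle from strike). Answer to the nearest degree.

The strike is S50°W and the section trends S15°W; the acute angle between them is β = 35°.
tan(apparent dip) = tan 58° · sin 35° = 0.9179
α = arctan(0.9179) = 42.55°

43°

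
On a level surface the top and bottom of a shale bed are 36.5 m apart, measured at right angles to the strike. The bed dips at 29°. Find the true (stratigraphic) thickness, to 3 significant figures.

17.7 m

True thickness t = w · sin(dip) = 36.5 × sin 29°
t = 36.5 × 0.4848 = 17.696 m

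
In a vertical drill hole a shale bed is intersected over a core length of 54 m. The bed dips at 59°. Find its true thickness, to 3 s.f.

True thickness t = h · cos(dip) = 54 × cos 59°
t = 54 × 0.5150 = 27.812 m

27.8 m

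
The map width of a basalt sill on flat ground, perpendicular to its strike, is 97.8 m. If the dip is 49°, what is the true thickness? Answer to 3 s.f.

True thickness t = w · sin(dip) = 97.8 × sin 49°
t = 97.8 × 0.7547 = 73.811 m

73.8 m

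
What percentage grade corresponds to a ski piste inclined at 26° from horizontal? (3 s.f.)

grade % = 100 × tan 26° = 100 × 0.4877

48.8%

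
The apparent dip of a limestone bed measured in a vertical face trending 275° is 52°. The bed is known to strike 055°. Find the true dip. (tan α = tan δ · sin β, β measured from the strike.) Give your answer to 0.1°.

β = acute angle between strike 055° and section 275° = 40°.
tan(true dip) = tan 52° / sin 40° = 1.9912
true dip = arctan 1.9912 = 63.33°

63.3°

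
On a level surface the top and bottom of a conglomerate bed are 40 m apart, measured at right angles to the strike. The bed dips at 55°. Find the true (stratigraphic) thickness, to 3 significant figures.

32.8 m

True thickness t = w · sin(dip) = 40 × sin 55°
t = 40 × 0.8192 = 32.766 m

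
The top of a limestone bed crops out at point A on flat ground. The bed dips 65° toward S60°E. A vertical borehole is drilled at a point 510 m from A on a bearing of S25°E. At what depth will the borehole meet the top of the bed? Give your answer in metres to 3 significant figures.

The hole lies 35° from the dip direction, so the down-dip offset is 510 × cos 35° = 417.77 m.
Depth = down-dip offset × tan(dip) = 417.77 × tan 65° = 417.77 × 2.1445
Depth = 895.91 m

896 m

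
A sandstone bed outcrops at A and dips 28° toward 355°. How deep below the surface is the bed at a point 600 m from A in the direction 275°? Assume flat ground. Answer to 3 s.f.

55.4 m

The hole lies 80° from the dip direction, so the down-dip offset is 600 × cos 80° = 104.19 m.
Depth = down-dip offset × tan(dip) = 104.19 × tan 28° = 104.19 × 0.5317
Depth = 55.40 m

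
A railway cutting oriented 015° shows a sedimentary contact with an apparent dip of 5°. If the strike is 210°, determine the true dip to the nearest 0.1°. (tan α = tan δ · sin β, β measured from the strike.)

18.7°

The section is 15° from the strike.
tan(true dip) = tan 5° / sin 15° = 0.3380
δ = arctan(0.3380) = 18.68°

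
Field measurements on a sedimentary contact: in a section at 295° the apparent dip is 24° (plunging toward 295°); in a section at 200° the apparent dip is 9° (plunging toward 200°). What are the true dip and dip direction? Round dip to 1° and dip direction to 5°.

The two traces are lines in the plane: v₁ = (sin 295°·cos 24°, cos 295°·cos 24°, −sin 24°), v₂ = (sin 200°·cos 9°, cos 200°·cos 9°, −sin 9°).
The plane normal is n = v₁ × v₂ ∝ (-0.438, 0.008, 0.899).
True dip = arccos(n_z / |n|) = arccos(0.8990) = 26.0°.
Dip direction = atan2(-0.438, 0.008) = 271° (azimuth of n's horizontal projection).

true dip 26°, dip direction 270°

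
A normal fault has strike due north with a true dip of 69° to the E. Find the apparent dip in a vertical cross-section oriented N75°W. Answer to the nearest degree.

68°

The section lies 75° from the strike.
tan α = tan 69° × sin 75° = 2.6051 × 0.9659 = 2.5163
α = arctan(2.5163) = 68.33°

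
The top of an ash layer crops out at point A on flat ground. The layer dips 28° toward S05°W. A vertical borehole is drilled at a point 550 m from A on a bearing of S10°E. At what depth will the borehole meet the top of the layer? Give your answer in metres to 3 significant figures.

282 m

The hole lies 15° from the dip direction, so the down-dip offset is 550 × cos 15° = 531.26 m.
Depth = down-dip offset × tan(dip) = 531.26 × tan 28° = 531.26 × 0.5317
Depth = 282.48 m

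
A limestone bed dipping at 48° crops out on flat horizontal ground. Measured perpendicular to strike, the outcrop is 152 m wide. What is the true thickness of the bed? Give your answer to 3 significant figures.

113 m

True thickness t = w · sin(dip) = 152 × sin 48°
t = 152 × 0.7431 = 112.958 m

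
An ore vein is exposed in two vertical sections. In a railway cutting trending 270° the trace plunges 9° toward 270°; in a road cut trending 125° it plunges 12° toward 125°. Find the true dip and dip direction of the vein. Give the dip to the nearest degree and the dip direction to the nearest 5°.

true dip 32°, dip direction 195°

The two traces are lines in the plane: v₁ = (sin 270°·cos 9°, cos 270°·cos 9°, −sin 9°), v₂ = (sin 125°·cos 12°, cos 125°·cos 12°, −sin 12°).
n = v₁ × v₂ = (-0.088, -0.331, 0.554) (taken with n_z > 0).
Dip δ = arctan(|n_h|/n_z) = arctan(0.342/0.554) = 31.7°.
Dip direction = atan2(-0.088, -0.331) = 195° (azimuth of n's horizontal projection).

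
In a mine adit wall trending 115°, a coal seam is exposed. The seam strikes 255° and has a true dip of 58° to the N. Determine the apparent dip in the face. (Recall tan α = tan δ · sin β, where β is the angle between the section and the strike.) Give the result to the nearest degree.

The section lies 40° from the strike.
tan(apparent dip) = tan 58° · sin 40° = 1.0287
α = arctan(1.0287) = 45.81°

46°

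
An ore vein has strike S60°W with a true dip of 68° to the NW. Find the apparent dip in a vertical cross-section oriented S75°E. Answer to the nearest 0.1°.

60.3°

Angle between strike (S60°W) and section (S75°E): β = 45°.
tan α = tan 68° × sin 45° = 2.4751 × 0.7071 = 1.7502
apparent dip = arctan 1.7502 = 60.26°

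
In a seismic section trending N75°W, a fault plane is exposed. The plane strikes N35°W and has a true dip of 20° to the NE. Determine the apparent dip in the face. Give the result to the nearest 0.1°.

13.2°

Angle between strike (N35°W) and section (N75°W): β = 40°.
tan(apparent dip) = tan 20° · sin 40° = 0.2340
apparent dip = arctan 0.2340 = 13.17°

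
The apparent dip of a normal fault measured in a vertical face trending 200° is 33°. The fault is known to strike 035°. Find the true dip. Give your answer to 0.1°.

β = acute angle between strike 035° and section 200° = 15°.
tan(true dip) = tan 33° / sin 15° = 2.5091
true dip = arctan 2.5091 = 68.27°

68.3°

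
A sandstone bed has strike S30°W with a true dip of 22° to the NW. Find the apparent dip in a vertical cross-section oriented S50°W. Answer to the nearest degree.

8°

The strike is S30°W and the section trends S50°W; the acute angle between them is β = 20°.
tan α = tan 22° × sin 20° = 0.4040 × 0.3420 = 0.1382
apparent dip = arctan 0.1382 = 7.87°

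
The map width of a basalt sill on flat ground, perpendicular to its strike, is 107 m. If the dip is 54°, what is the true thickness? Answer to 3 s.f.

86.6 m

True thickness t = w · sin(dip) = 107 × sin 54°
t = 107 × 0.8090 = 86.565 m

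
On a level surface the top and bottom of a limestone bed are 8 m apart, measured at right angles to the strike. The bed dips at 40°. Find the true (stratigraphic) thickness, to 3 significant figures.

True thickness t = w · sin(dip) = 8 × sin 40°
t = 8 × 0.6428 = 5.142 m

5.14 m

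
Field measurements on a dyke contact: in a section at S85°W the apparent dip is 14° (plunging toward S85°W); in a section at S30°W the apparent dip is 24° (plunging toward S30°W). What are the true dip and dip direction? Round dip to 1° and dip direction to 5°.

Represent each trace as a vector plunging at its apparent dip toward its trend (east-north-up frame): v₁ = (-0.967, -0.085, -0.242), v₂ = (-0.457, -0.791, -0.407).
n = v₁ × v₂ = (-0.157, -0.283, 0.726) (taken with n_z > 0).
tan δ = √(n_x²+n_y²)/n_z = 0.323/0.726, so δ = 24.0°.
The horizontal component of n points toward azimuth atan2(n_x, n_y) = 209°, the dip direction.

true dip 24°, dip direction 210°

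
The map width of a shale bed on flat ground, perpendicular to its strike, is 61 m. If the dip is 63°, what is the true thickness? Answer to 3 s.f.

54.4 m

True thickness t = w · sin(dip) = 61 × sin 63°
t = 61 × 0.8910 = 54.351 m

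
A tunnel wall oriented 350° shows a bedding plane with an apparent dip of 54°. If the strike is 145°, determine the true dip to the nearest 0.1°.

The section is 25° from the strike.
tan(true dip) = tan 54° / sin 25° = 3.2568
δ = arctan(3.2568) = 72.93°

72.9°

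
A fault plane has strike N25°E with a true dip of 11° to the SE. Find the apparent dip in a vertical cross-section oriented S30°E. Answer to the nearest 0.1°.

The section lies 55° from the strike.
tan α = tan 11° × sin 55° = 0.1944 × 0.8192 = 0.1592
α = arctan(0.1592) = 9.05°

9.0°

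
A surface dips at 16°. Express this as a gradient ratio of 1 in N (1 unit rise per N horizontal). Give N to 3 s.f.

1 : N means tan θ = 1/N, so N = 1/tan 16° = 1/0.2867

1 in 3.49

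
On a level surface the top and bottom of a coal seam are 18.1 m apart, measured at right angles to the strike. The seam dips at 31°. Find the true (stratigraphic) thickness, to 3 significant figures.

True thickness t = w · sin(dip) = 18.1 × sin 31°
t = 18.1 × 0.5150 = 9.322 m

9.32 m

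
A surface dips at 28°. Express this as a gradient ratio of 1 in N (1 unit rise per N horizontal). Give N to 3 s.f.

1 : N means tan θ = 1/N, so N = 1/tan 28° = 1/0.5317

1 in 1.88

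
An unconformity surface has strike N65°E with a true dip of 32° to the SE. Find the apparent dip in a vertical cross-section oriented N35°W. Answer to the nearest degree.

32°

The section lies 80° from the strike.
tan(apparent dip) = tan 32° · sin 80° = 0.6154
apparent dip = arctan 0.6154 = 31.61°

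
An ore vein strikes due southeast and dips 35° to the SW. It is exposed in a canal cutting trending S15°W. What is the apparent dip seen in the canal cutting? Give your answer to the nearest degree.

The section lies 60° from the strike.
tan(apparent dip) = tan 35° · sin 60° = 0.6064
apparent dip = arctan 0.6064 = 31.23°

31°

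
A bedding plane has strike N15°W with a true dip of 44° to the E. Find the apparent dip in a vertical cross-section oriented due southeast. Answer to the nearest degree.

26°

The strike is N15°W and the section trends due southeast; the acute angle between them is β = 30°.
tan(apparent dip) = tan 44° · sin 30° = 0.4828
apparent dip = arctan 0.4828 = 25.77°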